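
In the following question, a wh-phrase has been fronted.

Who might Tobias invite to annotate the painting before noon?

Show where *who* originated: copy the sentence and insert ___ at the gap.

Underlying clause: Tobias might invite who to annotate the painting before noon.
'who' functions as the direct object of 'invite'. The gap is right after 'invite'.

Who might Tobias invite ___ to annotate the painting before noon?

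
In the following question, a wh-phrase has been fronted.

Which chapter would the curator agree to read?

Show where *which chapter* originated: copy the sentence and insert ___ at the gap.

Which chapter would the curator agree to read ___?

Pre-movement form: The curator would agree to read which chapter.
'which chapter' is the direct object of 'read'. The gap is right after 'read'.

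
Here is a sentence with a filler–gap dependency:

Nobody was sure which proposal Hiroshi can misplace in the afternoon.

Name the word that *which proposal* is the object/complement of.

misplace

Pre-movement form: Hiroshi can misplace which proposal in the afternoon.
'which proposal' is the direct object of 'misplace'. Wh-movement fronts it, leaving a gap right after 'misplace':
Nobody was sure which proposal Hiroshi can misplace ___ in the afternoon.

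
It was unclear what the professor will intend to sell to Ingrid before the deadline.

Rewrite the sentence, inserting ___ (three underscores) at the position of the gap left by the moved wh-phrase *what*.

In situ: The professor will intend to sell what to Ingrid before the deadline.
'what' functions as the direct object of 'sell'. The gap is right after 'sell'.

It was unclear what the professor will intend to sell ___ to Ingrid before the deadline.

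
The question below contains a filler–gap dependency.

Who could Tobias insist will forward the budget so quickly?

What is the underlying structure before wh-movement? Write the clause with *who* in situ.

The filler 'who' is interpreted as the subject of the clause embedded under 'insist'. Fronting leaves a gap immediately after 'insist':
Who could Tobias insist ___ will forward the budget so quickly?

Tobias could insist who will forward the budget so quickly.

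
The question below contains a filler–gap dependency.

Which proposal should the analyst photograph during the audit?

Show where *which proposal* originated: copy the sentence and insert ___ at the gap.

Which proposal should the analyst photograph ___ during the audit?

In situ: The analyst should photograph which proposal during the audit.
'which proposal' is the direct object of 'photograph'. The gap is right after 'photograph'.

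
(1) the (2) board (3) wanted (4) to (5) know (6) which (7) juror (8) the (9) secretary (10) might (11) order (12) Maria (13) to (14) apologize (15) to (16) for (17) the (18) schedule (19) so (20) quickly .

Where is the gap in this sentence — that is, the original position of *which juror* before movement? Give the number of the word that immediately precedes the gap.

Pre-movement form: The secretary might order Maria to apologize to which juror for the schedule so quickly.
'which juror' is the object of the preposition 'to'. Wh-movement fronts it, leaving a gap right after 'to':
The board wanted to know which juror the secretary might order Maria to apologize to ___ for the schedule so quickly.
'to' is word 15.

15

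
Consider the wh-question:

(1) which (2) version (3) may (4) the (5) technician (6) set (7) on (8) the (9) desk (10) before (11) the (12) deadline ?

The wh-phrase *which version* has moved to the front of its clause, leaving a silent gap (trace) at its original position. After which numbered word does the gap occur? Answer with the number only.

6

Pre-movement form: The technician may set which version on the desk before the deadline.
The filler 'which version' is interpreted as the direct object of 'set'. It moves to the left edge, and the trace sits right after 'set':
Which version may the technician set ___ on the desk before the deadline?
'set' is word 6.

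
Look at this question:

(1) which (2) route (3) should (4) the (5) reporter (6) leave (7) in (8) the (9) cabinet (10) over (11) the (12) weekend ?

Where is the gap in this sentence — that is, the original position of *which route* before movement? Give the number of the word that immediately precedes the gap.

6

Before movement: The reporter should leave which route in the cabinet over the weekend.
'which route' is the direct object of 'leave'. Wh-movement fronts it, leaving a gap right after 'leave':
Which route should the reporter leave ___ in the cabinet over the weekend?
'leave' is word 6.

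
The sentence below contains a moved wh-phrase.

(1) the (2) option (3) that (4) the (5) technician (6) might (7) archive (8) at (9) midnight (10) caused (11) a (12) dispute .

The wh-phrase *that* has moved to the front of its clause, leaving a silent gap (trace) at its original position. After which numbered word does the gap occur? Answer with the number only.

'that' is the direct object of 'archive'. Wh-movement fronts it, leaving a gap right after 'archive':
The option that the technician might archive ___ at midnight caused a dispute.
'archive' is word 7.

7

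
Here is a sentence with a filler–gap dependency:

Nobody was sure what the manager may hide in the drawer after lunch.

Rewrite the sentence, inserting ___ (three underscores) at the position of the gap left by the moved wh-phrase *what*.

In situ: The manager may hide what in the drawer after lunch.
'what' functions as the direct object of 'hide'. The gap is right after 'hide'.

Nobody was sure what the manager may hide ___ in the drawer after lunch.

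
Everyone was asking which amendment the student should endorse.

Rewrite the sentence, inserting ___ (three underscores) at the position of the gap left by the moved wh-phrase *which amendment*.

Everyone was asking which amendment the student should endorse ___.

Pre-movement form: The student should endorse which amendment.
'which amendment' is the direct object of 'endorse'. The gap is right after 'endorse'.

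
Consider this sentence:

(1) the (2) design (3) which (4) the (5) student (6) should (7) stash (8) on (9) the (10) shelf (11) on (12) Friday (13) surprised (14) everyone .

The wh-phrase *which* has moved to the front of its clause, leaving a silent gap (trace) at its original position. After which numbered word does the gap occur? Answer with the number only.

The filler 'which' is interpreted as the direct object of 'stash'. Fronting leaves a gap immediately after 'stash':
The design which the student should stash ___ on the shelf on Friday surprised everyone.
'stash' is word 7.

7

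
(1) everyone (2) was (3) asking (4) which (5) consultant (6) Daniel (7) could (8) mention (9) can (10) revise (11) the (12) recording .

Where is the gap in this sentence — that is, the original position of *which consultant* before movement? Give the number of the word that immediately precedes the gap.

Pre-movement form: Daniel could mention which consultant can revise the recording.
The filler 'which consultant' is interpreted as the subject of the clause embedded under 'mention'. It moves to the left edge, and the trace sits right after 'mention':
Everyone was asking which consultant Daniel could mention ___ can revise the recording.
'mention' is word 8.

8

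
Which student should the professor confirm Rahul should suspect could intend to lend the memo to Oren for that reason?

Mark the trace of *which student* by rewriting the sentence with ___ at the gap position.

Before movement: The professor should confirm Rahul should suspect which student could intend to lend the memo to Oren for that reason.
The filler 'which student' is interpreted as the subject of the clause embedded under 'suspect'. The gap is right after 'suspect'.

Which student should the professor confirm Rahul should suspect ___ could intend to lend the memo to Oren for that reason?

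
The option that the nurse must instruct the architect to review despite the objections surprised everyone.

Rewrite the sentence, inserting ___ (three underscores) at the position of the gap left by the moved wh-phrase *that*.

The option that the nurse must instruct the architect to review ___ despite the objections surprised everyone.

The filler 'that' is interpreted as the direct object of 'review'. The gap is right after 'review'.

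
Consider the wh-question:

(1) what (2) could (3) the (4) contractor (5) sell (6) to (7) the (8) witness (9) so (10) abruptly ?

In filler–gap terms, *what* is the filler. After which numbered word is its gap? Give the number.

In situ: The contractor could sell what to the witness so abruptly.
'what' is the direct object of 'sell'. Fronting leaves a gap immediately after 'sell':
What could the contractor sell ___ to the witness so abruptly?
'sell' is word 5.

5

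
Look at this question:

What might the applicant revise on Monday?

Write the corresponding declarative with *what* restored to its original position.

'what' functions as the direct object of 'revise'. It moves to the left edge, and the trace sits right after 'revise':
What might the applicant revise ___ on Monday?

The applicant might revise what on Monday.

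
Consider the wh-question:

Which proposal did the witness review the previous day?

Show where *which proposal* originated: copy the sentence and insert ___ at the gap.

Which proposal did the witness review ___ the previous day?

Before movement: The witness did review which proposal the previous day.
'which proposal' is the direct object of 'review'. The gap is right after 'review'.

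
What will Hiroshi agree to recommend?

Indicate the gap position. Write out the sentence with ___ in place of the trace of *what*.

What will Hiroshi agree to recommend ___?

Underlying clause: Hiroshi will agree to recommend what.
'what' functions as the direct object of 'recommend'. The gap is right after 'recommend'.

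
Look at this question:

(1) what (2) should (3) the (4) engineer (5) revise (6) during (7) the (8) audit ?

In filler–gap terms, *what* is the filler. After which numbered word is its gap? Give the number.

5

Underlying clause: The engineer should revise what during the audit.
'what' functions as the direct object of 'revise'. It moves to the left edge, and the trace sits right after 'revise':
What should the engineer revise ___ during the audit?
'revise' is word 5.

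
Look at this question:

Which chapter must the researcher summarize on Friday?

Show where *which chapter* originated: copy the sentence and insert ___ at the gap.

Which chapter must the researcher summarize ___ on Friday?

Pre-movement form: The researcher must summarize which chapter on Friday.
The filler 'which chapter' is interpreted as the direct object of 'summarize'. The gap is right after 'summarize'.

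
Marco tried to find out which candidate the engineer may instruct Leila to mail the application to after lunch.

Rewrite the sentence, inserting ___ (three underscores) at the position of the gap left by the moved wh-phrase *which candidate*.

Marco tried to find out which candidate the engineer may instruct Leila to mail the application to ___ after lunch.

In situ: The engineer may instruct Leila to mail the application to which candidate after lunch.
The filler 'which candidate' is interpreted as the object of the preposition 'to' (recipient of 'mail'). The gap is right after 'to'.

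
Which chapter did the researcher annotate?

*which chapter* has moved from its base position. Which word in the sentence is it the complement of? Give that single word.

Pre-movement form: The researcher did annotate which chapter.
'which chapter' functions as the direct object of 'annotate'. Fronting leaves a gap immediately after 'annotate':
Which chapter did the researcher annotate ___?

annotate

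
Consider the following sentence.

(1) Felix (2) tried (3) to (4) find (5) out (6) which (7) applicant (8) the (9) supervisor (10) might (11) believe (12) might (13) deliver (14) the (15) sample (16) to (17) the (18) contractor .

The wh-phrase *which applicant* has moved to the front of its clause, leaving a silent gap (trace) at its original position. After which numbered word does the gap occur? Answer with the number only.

11

Pre-movement form: The supervisor might believe which applicant might deliver the sample to the contractor.
'which applicant' is the subject of the clause embedded under 'believe'. Wh-movement fronts it, leaving a gap right after 'believe':
Felix tried to find out which applicant the supervisor might believe ___ might deliver the sample to the contractor.
'believe' is word 11.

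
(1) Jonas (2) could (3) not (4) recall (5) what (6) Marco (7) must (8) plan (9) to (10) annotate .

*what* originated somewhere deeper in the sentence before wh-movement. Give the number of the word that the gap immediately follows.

10

In situ: Marco must plan to annotate what.
The filler 'what' is interpreted as the direct object of 'annotate'. It moves to the left edge, and the trace sits right after 'annotate':
Jonas could not recall what Marco must plan to annotate ___.
'annotate' is word 10.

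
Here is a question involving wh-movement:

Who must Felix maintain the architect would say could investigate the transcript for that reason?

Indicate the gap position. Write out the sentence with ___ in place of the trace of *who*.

Who must Felix maintain the architect would say ___ could investigate the transcript for that reason?

Before movement: Felix must maintain the architect would say who could investigate the transcript for that reason.
'who' functions as the subject of the clause embedded under 'say'. The gap is right after 'say'.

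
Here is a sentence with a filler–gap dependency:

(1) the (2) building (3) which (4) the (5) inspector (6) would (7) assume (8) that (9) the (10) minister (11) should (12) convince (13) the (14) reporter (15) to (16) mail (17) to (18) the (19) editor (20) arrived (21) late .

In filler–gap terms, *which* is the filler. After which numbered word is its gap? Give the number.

16

'which' functions as the direct object of 'mail'. Wh-movement fronts it, leaving a gap right after 'mail':
The building which the inspector would assume that the minister should convince the reporter to mail ___ to the editor arrived late.
'mail' is word 16.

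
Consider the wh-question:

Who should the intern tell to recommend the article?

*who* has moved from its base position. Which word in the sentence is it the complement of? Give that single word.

tell

Before movement: The intern should tell who to recommend the article.
The filler 'who' is interpreted as the direct object of 'tell'. Fronting leaves a gap immediately after 'tell':
Who should the intern tell ___ to recommend the article?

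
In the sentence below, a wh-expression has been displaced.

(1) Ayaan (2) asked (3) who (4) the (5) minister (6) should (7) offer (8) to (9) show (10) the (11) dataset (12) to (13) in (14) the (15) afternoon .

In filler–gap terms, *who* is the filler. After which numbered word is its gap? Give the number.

12

In situ: The minister should offer to show the dataset to who in the afternoon.
'who' functions as the object of the preposition 'to' (recipient of 'show'). Fronting leaves a gap immediately after 'to':
Ayaan asked who the minister should offer to show the dataset to ___ in the afternoon.
'to' is word 12.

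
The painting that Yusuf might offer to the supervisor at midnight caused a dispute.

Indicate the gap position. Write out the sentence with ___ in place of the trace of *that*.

'that' is the direct object of 'offer'. The gap is right after 'offer'.

The painting that Yusuf might offer ___ to the supervisor at midnight caused a dispute.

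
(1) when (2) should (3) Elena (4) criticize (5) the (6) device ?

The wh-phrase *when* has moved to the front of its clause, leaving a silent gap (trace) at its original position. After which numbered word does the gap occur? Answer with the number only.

6

Underlying clause: Elena should criticize the device when.
The filler 'when' is interpreted as the temporal adjunct. Wh-movement fronts it, leaving a gap right after 'device':
When should Elena criticize the device ___?
'device' is word 6.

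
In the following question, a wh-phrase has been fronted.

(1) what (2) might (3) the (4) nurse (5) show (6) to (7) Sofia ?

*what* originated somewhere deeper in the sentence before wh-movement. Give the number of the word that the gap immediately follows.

Pre-movement form: The nurse might show what to Sofia.
The filler 'what' is interpreted as the direct object of 'show'. Fronting leaves a gap immediately after 'show':
What might the nurse show ___ to Sofia?
'show' is word 5.

5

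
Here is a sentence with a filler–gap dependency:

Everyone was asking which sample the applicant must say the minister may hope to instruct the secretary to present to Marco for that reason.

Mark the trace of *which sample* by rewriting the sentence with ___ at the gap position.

Everyone was asking which sample the applicant must say the minister may hope to instruct the secretary to present ___ to Marco for that reason.

Pre-movement form: The applicant must say the minister may hope to instruct the secretary to present which sample to Marco for that reason.
'which sample' is the direct object of 'present'. The gap is right after 'present'.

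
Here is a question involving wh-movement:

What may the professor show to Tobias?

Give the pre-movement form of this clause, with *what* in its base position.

The professor may show what to Tobias.

The filler 'what' is interpreted as the direct object of 'show'. It moves to the left edge, and the trace sits right after 'show':
What may the professor show ___ to Tobias?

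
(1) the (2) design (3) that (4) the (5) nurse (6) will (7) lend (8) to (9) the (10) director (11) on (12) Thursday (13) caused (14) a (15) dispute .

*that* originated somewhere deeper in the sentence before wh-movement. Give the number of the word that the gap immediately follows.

7

'that' is the direct object of 'lend'. Fronting leaves a gap immediately after 'lend':
The design that the nurse will lend ___ to the director on Thursday caused a dispute.
'lend' is word 7.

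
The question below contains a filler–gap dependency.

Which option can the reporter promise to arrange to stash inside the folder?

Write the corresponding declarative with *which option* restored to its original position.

The reporter can promise to arrange to stash which option inside the folder.

'which option' is the direct object of 'stash'. Wh-movement fronts it, leaving a gap right after 'stash':
Which option can the reporter promise to arrange to stash ___ inside the folder?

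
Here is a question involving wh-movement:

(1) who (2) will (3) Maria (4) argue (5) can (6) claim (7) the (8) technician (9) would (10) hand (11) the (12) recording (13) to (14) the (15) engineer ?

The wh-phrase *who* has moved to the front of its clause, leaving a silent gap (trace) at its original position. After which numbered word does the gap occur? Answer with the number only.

4

Pre-movement form: Maria will argue who can claim the technician would hand the recording to the engineer.
'who' is the subject of the clause embedded under 'argue'. Wh-movement fronts it, leaving a gap right after 'argue':
Who will Maria argue ___ can claim the technician would hand the recording to the engineer?
'argue' is word 4.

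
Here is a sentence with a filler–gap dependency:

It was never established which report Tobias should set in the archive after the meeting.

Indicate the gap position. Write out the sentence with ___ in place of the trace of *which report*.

Before movement: Tobias should set which report in the archive after the meeting.
'which report' is the direct object of 'set'. The gap is right after 'set'.

It was never established which report Tobias should set ___ in the archive after the meeting.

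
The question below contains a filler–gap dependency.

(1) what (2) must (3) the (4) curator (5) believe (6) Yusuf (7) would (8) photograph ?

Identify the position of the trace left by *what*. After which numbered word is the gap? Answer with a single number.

Underlying clause: The curator must believe Yusuf would photograph what.
'what' is the direct object of 'photograph'. It moves to the left edge, and the trace sits right after 'photograph':
What must the curator believe Yusuf would photograph ___?
'photograph' is word 8.

8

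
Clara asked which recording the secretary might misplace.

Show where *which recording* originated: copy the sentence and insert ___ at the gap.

Clara asked which recording the secretary might misplace ___.

In situ: The secretary might misplace which recording.
'which recording' is the direct object of 'misplace'. The gap is right after 'misplace'.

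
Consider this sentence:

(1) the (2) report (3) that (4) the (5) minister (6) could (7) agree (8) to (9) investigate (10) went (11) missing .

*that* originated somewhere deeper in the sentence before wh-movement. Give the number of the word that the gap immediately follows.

9

The filler 'that' is interpreted as the direct object of 'investigate'. It moves to the left edge, and the trace sits right after 'investigate':
The report that the minister could agree to investigate ___ went missing.
'investigate' is word 9.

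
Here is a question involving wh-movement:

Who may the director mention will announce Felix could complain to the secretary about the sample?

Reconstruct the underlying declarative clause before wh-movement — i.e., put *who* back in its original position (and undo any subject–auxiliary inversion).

The filler 'who' is interpreted as the subject of the clause embedded under 'mention'. Wh-movement fronts it, leaving a gap right after 'mention':
Who may the director mention ___ will announce Felix could complain to the secretary about the sample?

The director may mention who will announce Felix could complain to the secretary about the sample.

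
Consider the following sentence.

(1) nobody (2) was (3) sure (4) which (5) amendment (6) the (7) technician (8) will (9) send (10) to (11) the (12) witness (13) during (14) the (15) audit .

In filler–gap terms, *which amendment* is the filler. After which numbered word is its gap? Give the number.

Pre-movement form: The technician will send which amendment to the witness during the audit.
'which amendment' is the direct object of 'send'. Wh-movement fronts it, leaving a gap right after 'send':
Nobody was sure which amendment the technician will send ___ to the witness during the audit.
'send' is word 9.

9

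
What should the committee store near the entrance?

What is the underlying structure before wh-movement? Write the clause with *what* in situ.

The filler 'what' is interpreted as the direct object of 'store'. Wh-movement fronts it, leaving a gap right after 'store':
What should the committee store ___ near the entrance?

The committee should store what near the entrance.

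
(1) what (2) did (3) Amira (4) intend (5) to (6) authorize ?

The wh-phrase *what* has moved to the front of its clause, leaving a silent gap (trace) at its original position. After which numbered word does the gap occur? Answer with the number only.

6

Underlying clause: Amira did intend to authorize what.
'what' functions as the direct object of 'authorize'. Fronting leaves a gap immediately after 'authorize':
What did Amira intend to authorize ___?
'authorize' is word 6.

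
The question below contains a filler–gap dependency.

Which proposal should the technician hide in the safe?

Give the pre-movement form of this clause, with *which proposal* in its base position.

'which proposal' is the direct object of 'hide'. Wh-movement fronts it, leaving a gap right after 'hide':
Which proposal should the technician hide ___ in the safe?

The technician should hide which proposal in the safe.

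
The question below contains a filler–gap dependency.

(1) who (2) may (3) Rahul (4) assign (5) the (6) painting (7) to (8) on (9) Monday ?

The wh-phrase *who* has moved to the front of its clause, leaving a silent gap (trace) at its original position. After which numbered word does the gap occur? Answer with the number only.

7

Before movement: Rahul may assign the painting to who on Monday.
'who' functions as the object of the preposition 'to' (recipient of 'assign'). Fronting leaves a gap immediately after 'to':
Who may Rahul assign the painting to ___ on Monday?
'to' is word 7.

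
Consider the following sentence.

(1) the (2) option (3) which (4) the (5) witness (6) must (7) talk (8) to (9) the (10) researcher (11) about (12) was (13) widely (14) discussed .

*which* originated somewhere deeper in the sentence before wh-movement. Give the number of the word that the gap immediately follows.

'which' functions as the object of the preposition 'about'. Fronting leaves a gap immediately after 'about':
The option which the witness must talk to the researcher about ___ was widely discussed.
'about' is word 11.

11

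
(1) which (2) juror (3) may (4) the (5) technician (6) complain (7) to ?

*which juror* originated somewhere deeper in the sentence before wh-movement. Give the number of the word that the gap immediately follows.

7

Before movement: The technician may complain to which juror.
The filler 'which juror' is interpreted as the object of the preposition 'to'. It moves to the left edge, and the trace sits right after 'to':
Which juror may the technician complain to ___?
'to' is word 7.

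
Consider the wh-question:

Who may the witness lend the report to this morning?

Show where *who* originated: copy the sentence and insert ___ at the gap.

In situ: The witness may lend the report to who this morning.
'who' functions as the object of the preposition 'to' (recipient of 'lend'). The gap is right after 'to'.

Who may the witness lend the report to ___ this morning?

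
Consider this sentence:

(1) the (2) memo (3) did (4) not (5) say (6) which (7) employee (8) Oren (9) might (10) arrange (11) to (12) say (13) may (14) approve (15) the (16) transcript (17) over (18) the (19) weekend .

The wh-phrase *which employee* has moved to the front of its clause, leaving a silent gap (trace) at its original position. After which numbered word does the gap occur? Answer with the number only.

Before movement: Oren might arrange to say which employee may approve the transcript over the weekend.
'which employee' is the subject of the clause embedded under 'say'. Fronting leaves a gap immediately after 'say':
The memo did not say which employee Oren might arrange to say ___ may approve the transcript over the weekend.
'say' is word 12.

12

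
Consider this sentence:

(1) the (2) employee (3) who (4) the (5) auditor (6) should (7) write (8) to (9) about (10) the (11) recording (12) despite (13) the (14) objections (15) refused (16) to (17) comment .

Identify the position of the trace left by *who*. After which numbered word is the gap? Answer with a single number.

The filler 'who' is interpreted as the object of the preposition 'to'. Wh-movement fronts it, leaving a gap right after 'to':
The employee who the auditor should write to ___ about the recording despite the objections refused to comment.
'to' is word 8.

8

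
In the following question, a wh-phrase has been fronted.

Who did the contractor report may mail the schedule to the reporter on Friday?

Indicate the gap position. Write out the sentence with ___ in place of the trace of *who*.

Underlying clause: The contractor did report who may mail the schedule to the reporter on Friday.
'who' functions as the subject of the clause embedded under 'report'. The gap is right after 'report'.

Who did the contractor report ___ may mail the schedule to the reporter on Friday?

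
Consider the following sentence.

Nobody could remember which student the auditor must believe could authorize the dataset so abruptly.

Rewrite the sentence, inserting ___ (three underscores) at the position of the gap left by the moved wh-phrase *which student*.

In situ: The auditor must believe which student could authorize the dataset so abruptly.
'which student' functions as the subject of the clause embedded under 'believe'. The gap is right after 'believe'.

Nobody could remember which student the auditor must believe ___ could authorize the dataset so abruptly.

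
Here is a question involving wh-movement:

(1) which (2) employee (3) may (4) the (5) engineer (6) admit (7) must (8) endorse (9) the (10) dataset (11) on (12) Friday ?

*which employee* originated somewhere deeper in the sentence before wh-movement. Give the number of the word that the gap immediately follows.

6

Before movement: The engineer may admit which employee must endorse the dataset on Friday.
'which employee' functions as the subject of the clause embedded under 'admit'. Wh-movement fronts it, leaving a gap right after 'admit':
Which employee may the engineer admit ___ must endorse the dataset on Friday?
'admit' is word 6.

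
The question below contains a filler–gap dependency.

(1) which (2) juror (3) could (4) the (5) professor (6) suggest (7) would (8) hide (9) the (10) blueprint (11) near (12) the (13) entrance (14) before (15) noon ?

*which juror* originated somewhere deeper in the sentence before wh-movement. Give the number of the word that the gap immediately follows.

Underlying clause: The professor could suggest which juror would hide the blueprint near the entrance before noon.
The filler 'which juror' is interpreted as the subject of the clause embedded under 'suggest'. Wh-movement fronts it, leaving a gap right after 'suggest':
Which juror could the professor suggest ___ would hide the blueprint near the entrance before noon?
'suggest' is word 6.

6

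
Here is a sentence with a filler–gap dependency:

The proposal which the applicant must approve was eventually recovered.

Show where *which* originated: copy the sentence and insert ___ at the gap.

The proposal which the applicant must approve ___ was eventually recovered.

'which' functions as the direct object of 'approve'. The gap is right after 'approve'.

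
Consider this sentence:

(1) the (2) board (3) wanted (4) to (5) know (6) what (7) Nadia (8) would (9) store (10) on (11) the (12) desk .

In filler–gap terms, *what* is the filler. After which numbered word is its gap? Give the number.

Pre-movement form: Nadia would store what on the desk.
'what' is the direct object of 'store'. Fronting leaves a gap immediately after 'store':
The board wanted to know what Nadia would store ___ on the desk.
'store' is word 9.

9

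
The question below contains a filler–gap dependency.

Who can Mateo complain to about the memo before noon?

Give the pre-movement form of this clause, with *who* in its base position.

Mateo can complain to who about the memo before noon.

'who' is the object of the preposition 'to'. Fronting leaves a gap immediately after 'to':
Who can Mateo complain to ___ about the memo before noon?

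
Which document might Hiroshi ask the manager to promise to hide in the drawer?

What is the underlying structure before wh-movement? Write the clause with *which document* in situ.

Hiroshi might ask the manager to promise to hide which document in the drawer.

'which document' functions as the direct object of 'hide'. It moves to the left edge, and the trace sits right after 'hide':
Which document might Hiroshi ask the manager to promise to hide ___ in the drawer?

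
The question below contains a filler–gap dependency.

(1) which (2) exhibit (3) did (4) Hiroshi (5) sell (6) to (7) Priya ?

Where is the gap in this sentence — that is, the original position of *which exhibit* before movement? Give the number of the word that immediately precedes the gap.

Before movement: Hiroshi did sell which exhibit to Priya.
The filler 'which exhibit' is interpreted as the direct object of 'sell'. Wh-movement fronts it, leaving a gap right after 'sell':
Which exhibit did Hiroshi sell ___ to Priya?
'sell' is word 5.

5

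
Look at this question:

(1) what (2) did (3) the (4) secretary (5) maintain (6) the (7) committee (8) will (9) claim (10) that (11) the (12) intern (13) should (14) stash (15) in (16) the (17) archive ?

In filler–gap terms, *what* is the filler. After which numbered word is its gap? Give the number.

In situ: The secretary did maintain the committee will claim that the intern should stash what in the archive.
'what' functions as the direct object of 'stash'. Fronting leaves a gap immediately after 'stash':
What did the secretary maintain the committee will claim that the intern should stash ___ in the archive?
'stash' is word 14.

14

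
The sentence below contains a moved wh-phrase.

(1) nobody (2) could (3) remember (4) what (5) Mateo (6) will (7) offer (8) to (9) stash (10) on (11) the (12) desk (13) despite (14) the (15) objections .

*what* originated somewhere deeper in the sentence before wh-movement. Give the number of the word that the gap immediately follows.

Pre-movement form: Mateo will offer to stash what on the desk despite the objections.
'what' is the direct object of 'stash'. Fronting leaves a gap immediately after 'stash':
Nobody could remember what Mateo will offer to stash ___ on the desk despite the objections.
'stash' is word 9.

9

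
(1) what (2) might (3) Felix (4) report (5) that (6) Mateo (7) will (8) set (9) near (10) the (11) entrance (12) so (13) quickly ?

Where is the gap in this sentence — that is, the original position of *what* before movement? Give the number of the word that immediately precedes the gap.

8

Underlying clause: Felix might report that Mateo will set what near the entrance so quickly.
'what' functions as the direct object of 'set'. It moves to the left edge, and the trace sits right after 'set':
What might Felix report that Mateo will set ___ near the entrance so quickly?
'set' is word 8.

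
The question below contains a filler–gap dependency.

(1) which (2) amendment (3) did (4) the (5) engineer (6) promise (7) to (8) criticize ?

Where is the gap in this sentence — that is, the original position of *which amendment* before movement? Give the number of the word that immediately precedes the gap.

8

Before movement: The engineer did promise to criticize which amendment.
'which amendment' is the direct object of 'criticize'. Wh-movement fronts it, leaving a gap right after 'criticize':
Which amendment did the engineer promise to criticize ___?
'criticize' is word 8.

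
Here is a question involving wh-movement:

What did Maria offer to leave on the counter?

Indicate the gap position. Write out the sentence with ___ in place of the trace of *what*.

Underlying clause: Maria did offer to leave what on the counter.
'what' is the direct object of 'leave'. The gap is right after 'leave'.

What did Maria offer to leave ___ on the counter?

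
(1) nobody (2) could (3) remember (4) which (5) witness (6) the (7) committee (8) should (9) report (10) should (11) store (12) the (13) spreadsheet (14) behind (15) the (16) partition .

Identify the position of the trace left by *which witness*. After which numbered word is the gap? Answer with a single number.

In situ: The committee should report which witness should store the spreadsheet behind the partition.
'which witness' is the subject of the clause embedded under 'report'. Fronting leaves a gap immediately after 'report':
Nobody could remember which witness the committee should report ___ should store the spreadsheet behind the partition.
'report' is word 9.

9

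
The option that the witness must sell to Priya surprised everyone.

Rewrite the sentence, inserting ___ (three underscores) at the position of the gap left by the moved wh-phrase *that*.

The option that the witness must sell ___ to Priya surprised everyone.

The filler 'that' is interpreted as the direct object of 'sell'. The gap is right after 'sell'.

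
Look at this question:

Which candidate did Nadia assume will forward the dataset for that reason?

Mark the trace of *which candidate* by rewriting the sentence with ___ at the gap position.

Pre-movement form: Nadia did assume which candidate will forward the dataset for that reason.
'which candidate' functions as the subject of the clause embedded under 'assume'. The gap is right after 'assume'.

Which candidate did Nadia assume ___ will forward the dataset for that reason?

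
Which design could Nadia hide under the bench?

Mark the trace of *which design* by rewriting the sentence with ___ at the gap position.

In situ: Nadia could hide which design under the bench.
'which design' is the direct object of 'hide'. The gap is right after 'hide'.

Which design could Nadia hide ___ under the bench?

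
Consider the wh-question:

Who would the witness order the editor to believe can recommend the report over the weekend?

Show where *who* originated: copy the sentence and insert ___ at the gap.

Underlying clause: The witness would order the editor to believe who can recommend the report over the weekend.
'who' functions as the subject of the clause embedded under 'believe'. The gap is right after 'believe'.

Who would the witness order the editor to believe ___ can recommend the report over the weekend?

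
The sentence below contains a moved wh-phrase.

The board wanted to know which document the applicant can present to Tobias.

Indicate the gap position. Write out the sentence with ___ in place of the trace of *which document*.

Pre-movement form: The applicant can present which document to Tobias.
'which document' functions as the direct object of 'present'. The gap is right after 'present'.

The board wanted to know which document the applicant can present ___ to Tobias.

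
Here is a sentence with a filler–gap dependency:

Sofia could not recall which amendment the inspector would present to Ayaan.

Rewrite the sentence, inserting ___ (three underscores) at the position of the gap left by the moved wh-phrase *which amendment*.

In situ: The inspector would present which amendment to Ayaan.
'which amendment' functions as the direct object of 'present'. The gap is right after 'present'.

Sofia could not recall which amendment the inspector would present ___ to Ayaan.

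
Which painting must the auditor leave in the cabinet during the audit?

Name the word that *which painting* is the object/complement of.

leave

In situ: The auditor must leave which painting in the cabinet during the audit.
'which painting' is the direct object of 'leave'. It moves to the left edge, and the trace sits right after 'leave':
Which painting must the auditor leave ___ in the cabinet during the audit?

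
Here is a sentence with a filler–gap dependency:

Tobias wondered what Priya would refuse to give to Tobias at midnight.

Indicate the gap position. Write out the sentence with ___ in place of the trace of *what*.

Tobias wondered what Priya would refuse to give ___ to Tobias at midnight.

Pre-movement form: Priya would refuse to give what to Tobias at midnight.
'what' functions as the direct object of 'give'. The gap is right after 'give'.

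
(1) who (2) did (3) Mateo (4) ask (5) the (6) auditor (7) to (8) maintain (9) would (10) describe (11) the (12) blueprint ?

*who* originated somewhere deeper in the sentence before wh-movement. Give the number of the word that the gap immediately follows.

Pre-movement form: Mateo did ask the auditor to maintain who would describe the blueprint.
'who' functions as the subject of the clause embedded under 'maintain'. Wh-movement fronts it, leaving a gap right after 'maintain':
Who did Mateo ask the auditor to maintain ___ would describe the blueprint?
'maintain' is word 8.

8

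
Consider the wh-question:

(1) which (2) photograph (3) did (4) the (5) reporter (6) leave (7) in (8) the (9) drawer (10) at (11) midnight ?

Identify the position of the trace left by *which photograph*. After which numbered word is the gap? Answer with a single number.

6

Underlying clause: The reporter did leave which photograph in the drawer at midnight.
The filler 'which photograph' is interpreted as the direct object of 'leave'. Wh-movement fronts it, leaving a gap right after 'leave':
Which photograph did the reporter leave ___ in the drawer at midnight?
'leave' is word 6.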